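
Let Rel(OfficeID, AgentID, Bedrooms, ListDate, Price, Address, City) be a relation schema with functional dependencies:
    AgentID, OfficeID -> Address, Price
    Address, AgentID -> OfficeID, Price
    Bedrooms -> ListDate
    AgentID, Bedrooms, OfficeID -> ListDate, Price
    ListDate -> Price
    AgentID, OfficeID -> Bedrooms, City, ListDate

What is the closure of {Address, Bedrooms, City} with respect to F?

Start with {Address, Bedrooms, City}.
Bedrooms -> ListDate applies; add {ListDate} → now {Address, Bedrooms, City, ListDate}.
ListDate -> Price applies; add {Price} → now {Address, Bedrooms, City, ListDate, Price}.
No further FD applies.

{Address, Bedrooms, City, ListDate, Price}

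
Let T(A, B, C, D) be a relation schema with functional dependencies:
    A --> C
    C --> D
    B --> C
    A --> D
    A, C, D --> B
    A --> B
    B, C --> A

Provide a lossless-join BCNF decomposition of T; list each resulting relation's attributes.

{A, B, C}; {C, D}

Candidate keys of the original relation: {A}, {B}.
In {A, B, C, D}, {C} is not a superkey ({C}⁺ restricted to this set is {C, D}), so split on C --> D into {C, D} and {A, B, C}.
{C, D} has no BCNF violation.
{A, B, C} has no BCNF violation.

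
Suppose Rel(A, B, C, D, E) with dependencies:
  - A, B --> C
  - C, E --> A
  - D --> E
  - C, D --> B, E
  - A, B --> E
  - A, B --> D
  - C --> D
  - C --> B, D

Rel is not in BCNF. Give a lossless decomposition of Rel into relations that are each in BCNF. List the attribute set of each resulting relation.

{A, B, C, D}; {D, E}

Candidate keys of the original relation: {A, B}, {C}.
In {A, B, C, D, E}, {D} is not a superkey ({D}⁺ restricted to this set is {D, E}), so split on D --> E into {D, E} and {A, B, C, D}.
{D, E} has no BCNF violation.
{A, B, C, D} has no BCNF violation.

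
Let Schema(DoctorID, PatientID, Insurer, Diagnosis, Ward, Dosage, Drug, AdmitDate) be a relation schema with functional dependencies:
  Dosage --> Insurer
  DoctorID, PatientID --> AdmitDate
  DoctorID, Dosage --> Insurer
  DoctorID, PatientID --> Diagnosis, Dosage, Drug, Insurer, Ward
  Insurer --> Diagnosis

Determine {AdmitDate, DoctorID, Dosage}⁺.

Start with {AdmitDate, DoctorID, Dosage}.
Dosage --> Insurer applies; add {Insurer} → now {AdmitDate, DoctorID, Dosage, Insurer}.
Insurer --> Diagnosis applies; add {Diagnosis} → now {AdmitDate, Diagnosis, DoctorID, Dosage, Insurer}.
No further FD applies.

{AdmitDate, Diagnosis, DoctorID, Dosage, Insurer}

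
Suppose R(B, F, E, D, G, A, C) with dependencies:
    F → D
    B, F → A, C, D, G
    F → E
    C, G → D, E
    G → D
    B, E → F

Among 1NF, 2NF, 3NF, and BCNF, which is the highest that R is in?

1NF

Candidate keys: {B, C, G}, {B, E}, {B, F}. Prime attributes: {B, C, E, F, G}.
F → D: {F}⁺ = {D, E, F}, which is not all of the attributes, so the left side is not a superkey — BCNF is violated.
F → D has non-prime {D} on the right and a non-superkey on the left, so 3NF fails.
Since {F} ⊂ {B, F} and {F}⁺ ⊇ {D} with {D} non-prime, there is a partial dependency; 2NF fails.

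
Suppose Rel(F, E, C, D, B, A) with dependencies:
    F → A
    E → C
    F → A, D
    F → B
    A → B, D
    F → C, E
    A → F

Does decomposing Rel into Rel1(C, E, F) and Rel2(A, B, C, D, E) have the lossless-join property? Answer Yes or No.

No

Rel1 ∩ Rel2 = {C, E}; its closure under F is {C, E}.
Neither Rel1 nor Rel2 is contained in that closure, so the decomposition is lossy.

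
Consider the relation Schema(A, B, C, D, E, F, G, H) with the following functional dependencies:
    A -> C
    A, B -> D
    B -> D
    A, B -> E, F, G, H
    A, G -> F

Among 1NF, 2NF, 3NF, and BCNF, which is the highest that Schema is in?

Candidate key: {A, B}. Prime attributes: {A, B}.
A -> C: {A}⁺ = {A, C}, which is not all of the attributes, so the left side is not a superkey — BCNF is violated.
A -> C has non-prime {C} on the right and a non-superkey on the left, so 3NF fails.
{A} is a proper subset of the key {A, B}, and {A}⁺ contains the non-prime attribute {C} — a partial dependency, so 2NF is violated.

1NF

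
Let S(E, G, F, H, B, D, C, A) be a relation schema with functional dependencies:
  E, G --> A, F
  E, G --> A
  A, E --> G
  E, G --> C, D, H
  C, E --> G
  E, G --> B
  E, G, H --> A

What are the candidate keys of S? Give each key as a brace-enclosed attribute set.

Attributes never on any right-hand side: {E} — every candidate key must contain it.
{A, E}⁺ = {A, B, C, D, E, F, G, H} — all of the relation — so {A, E} is a candidate key.
{C, E}⁺ = {A, B, C, D, E, F, G, H} — all of the relation — so {C, E} is a candidate key.
{E, G}⁺ = {A, B, C, D, E, F, G, H} — all of the relation — so {E, G} is a candidate key.
These are minimal and exhaustive — every other superkey contains one of them.

{A, E}, {C, E}, {E, G}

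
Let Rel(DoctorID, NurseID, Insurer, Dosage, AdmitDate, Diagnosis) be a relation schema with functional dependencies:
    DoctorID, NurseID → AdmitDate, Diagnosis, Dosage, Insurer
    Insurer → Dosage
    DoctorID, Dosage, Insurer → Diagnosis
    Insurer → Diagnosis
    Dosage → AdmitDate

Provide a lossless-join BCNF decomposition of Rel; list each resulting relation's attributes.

Candidate key of the original relation: {DoctorID, NurseID}.
In {AdmitDate, Diagnosis, DoctorID, Dosage, Insurer, NurseID}, {Insurer} is not a superkey ({Insurer}⁺ restricted to this set is {AdmitDate, Diagnosis, Dosage, Insurer}), so split on Insurer → AdmitDate, Diagnosis, Dosage into {AdmitDate, Diagnosis, Dosage, Insurer} and {DoctorID, Insurer, NurseID}.
In {AdmitDate, Diagnosis, Dosage, Insurer}, {Dosage} is not a superkey ({Dosage}⁺ restricted to this set is {AdmitDate, Dosage}), so split on Dosage → AdmitDate into {AdmitDate, Dosage} and {Diagnosis, Dosage, Insurer}.
{AdmitDate, Dosage} is in BCNF.
{Diagnosis, Dosage, Insurer} is in BCNF.
{DoctorID, Insurer, NurseID} is in BCNF.

{AdmitDate, Dosage}; {Diagnosis, Dosage, Insurer}; {DoctorID, Insurer, NurseID}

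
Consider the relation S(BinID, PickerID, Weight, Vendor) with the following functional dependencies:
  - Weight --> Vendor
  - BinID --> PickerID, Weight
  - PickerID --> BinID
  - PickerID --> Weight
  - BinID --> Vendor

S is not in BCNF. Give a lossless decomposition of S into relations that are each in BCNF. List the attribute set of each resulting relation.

{BinID, PickerID, Weight}; {Vendor, Weight}

Candidate keys of the original relation: {BinID}, {PickerID}.
Within {BinID, PickerID, Vendor, Weight}: {Weight}⁺ ∩ {BinID, PickerID, Vendor, Weight} = {Vendor, Weight}, not the whole set, so Weight --> Vendor violates BCNF; decompose into {Vendor, Weight} and {BinID, PickerID, Weight}.
{Vendor, Weight} is in BCNF.
{BinID, PickerID, Weight} is in BCNF.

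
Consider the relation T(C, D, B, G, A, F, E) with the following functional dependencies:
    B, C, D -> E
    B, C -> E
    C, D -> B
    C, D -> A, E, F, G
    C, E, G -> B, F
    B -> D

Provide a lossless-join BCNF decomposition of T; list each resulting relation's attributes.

Candidate keys of the original relation: {B, C}, {C, D}, {C, E, G}.
Within {A, B, C, D, E, F, G}: {B}⁺ ∩ {A, B, C, D, E, F, G} = {B, D}, not the whole set, so B -> D violates BCNF; decompose into {B, D} and {A, B, C, E, F, G}.
{B, D} is in BCNF.
{A, B, C, E, F, G} is in BCNF.

{A, B, C, E, F, G}; {B, D}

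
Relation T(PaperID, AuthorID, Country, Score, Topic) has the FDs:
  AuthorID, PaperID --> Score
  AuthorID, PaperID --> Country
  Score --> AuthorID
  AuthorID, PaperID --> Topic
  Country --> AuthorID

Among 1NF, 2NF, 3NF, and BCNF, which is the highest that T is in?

3NF

Candidate keys: {AuthorID, PaperID}, {Country, PaperID}, {PaperID, Score}. Prime attributes: {AuthorID, Country, PaperID, Score}.
Score --> AuthorID: {Score}⁺ = {AuthorID, Score}, which is not all of the attributes, so the left side is not a superkey — BCNF is violated.
Its right-hand attributes {AuthorID} are all prime, as are those of every other non-superkey FD — the relation is in 3NF.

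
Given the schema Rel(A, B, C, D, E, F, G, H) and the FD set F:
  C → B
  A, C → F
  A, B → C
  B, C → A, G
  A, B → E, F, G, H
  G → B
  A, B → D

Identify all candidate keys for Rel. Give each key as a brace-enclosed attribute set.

{C}⁺ = {A, B, C, D, E, F, G, H}, which is every attribute, so {C} is a candidate key.
{A, B}⁺ = {A, B, C, D, E, F, G, H}, which is every attribute, so {A, B} is a candidate key.
{A, G}⁺ = {A, B, C, D, E, F, G, H}, which is every attribute, so {A, G} is a candidate key.
No proper subset of any of these is a key, and no other minimal superkey exists.

{A, B}, {A, G}, {C}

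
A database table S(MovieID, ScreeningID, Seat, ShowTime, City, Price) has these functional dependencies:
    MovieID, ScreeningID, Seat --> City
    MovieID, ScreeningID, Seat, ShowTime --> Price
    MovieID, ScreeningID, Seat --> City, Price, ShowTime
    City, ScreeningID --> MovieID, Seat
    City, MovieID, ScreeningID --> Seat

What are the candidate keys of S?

{City, ScreeningID}, {MovieID, ScreeningID, Seat}

Attributes never on any right-hand side: {ScreeningID} — every candidate key must contain it.
{City, ScreeningID}⁺ = {City, MovieID, Price, ScreeningID, Seat, ShowTime}, which is every attribute, so {City, ScreeningID} is a candidate key.
{MovieID, ScreeningID, Seat}⁺ = {City, MovieID, Price, ScreeningID, Seat, ShowTime}, which is every attribute, so {MovieID, ScreeningID, Seat} is a candidate key.
Any other superkey properly contains one of these, so there are no further candidate keys.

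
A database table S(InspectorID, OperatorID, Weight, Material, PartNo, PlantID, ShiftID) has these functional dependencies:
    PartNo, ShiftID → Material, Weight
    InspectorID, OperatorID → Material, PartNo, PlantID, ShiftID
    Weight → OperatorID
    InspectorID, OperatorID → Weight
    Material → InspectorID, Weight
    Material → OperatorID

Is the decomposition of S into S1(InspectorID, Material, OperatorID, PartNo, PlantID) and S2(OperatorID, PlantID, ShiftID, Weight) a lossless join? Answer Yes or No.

No

The shared attributes are {OperatorID, PlantID} and {OperatorID, PlantID}⁺ = {OperatorID, PlantID}.
Neither S1 nor S2 is contained in that closure, so the decomposition is lossy.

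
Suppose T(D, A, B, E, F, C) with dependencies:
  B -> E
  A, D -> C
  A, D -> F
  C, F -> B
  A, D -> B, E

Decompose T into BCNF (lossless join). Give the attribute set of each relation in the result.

{A, C, D, F}; {B, C, F}; {B, E}

Candidate key of the original relation: {A, D}.
In {A, B, C, D, E, F}, {B} is not a superkey ({B}⁺ restricted to this set is {B, E}), so split on B -> E into {B, E} and {A, B, C, D, F}.
{B, E} has no BCNF violation.
In {A, B, C, D, F}, {C, F} is not a superkey ({C, F}⁺ restricted to this set is {B, C, F}), so split on C, F -> B into {B, C, F} and {A, C, D, F}.
{B, C, F} has no BCNF violation.
{A, C, D, F} has no BCNF violation.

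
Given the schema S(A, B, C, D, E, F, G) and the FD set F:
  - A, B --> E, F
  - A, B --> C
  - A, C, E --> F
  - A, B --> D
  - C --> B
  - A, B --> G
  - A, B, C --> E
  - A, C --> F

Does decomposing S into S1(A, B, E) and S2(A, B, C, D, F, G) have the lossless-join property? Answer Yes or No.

Yes

The shared attributes are {A, B} and {A, B}⁺ = {A, B, C, D, E, F, G}.
Since S1 ⊆ {A, B, C, D, E, F, G}, the intersection is a superkey of S1; the decomposition is lossless.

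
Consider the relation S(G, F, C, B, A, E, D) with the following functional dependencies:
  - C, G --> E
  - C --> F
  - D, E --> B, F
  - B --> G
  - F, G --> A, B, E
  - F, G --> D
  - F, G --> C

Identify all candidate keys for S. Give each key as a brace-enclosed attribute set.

{B, C}, {B, F}, {C, G}, {D, E}, {F, G}

{B, C} is a candidate key since {B, C}⁺ = {A, B, C, D, E, F, G} covers every attribute.
{B, F} is a candidate key since {B, F}⁺ = {A, B, C, D, E, F, G} covers every attribute.
{C, G} is a candidate key since {C, G}⁺ = {A, B, C, D, E, F, G} covers every attribute.
{D, E} is a candidate key since {D, E}⁺ = {A, B, C, D, E, F, G} covers every attribute.
{F, G} is a candidate key since {F, G}⁺ = {A, B, C, D, E, F, G} covers every attribute.
Any other superkey properly contains one of these, so there are no further candidate keys.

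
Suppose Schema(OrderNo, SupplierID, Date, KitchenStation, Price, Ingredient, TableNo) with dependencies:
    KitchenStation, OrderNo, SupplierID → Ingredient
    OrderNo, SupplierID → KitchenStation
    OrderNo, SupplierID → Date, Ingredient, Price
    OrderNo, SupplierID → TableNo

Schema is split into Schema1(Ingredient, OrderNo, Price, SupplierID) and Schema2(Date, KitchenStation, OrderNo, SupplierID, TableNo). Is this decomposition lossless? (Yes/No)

Yes

The shared attributes are {OrderNo, SupplierID} and {OrderNo, SupplierID}⁺ = {Date, Ingredient, KitchenStation, OrderNo, Price, SupplierID, TableNo}.
Schema1 is contained in that closure, so Schema1 ∩ Schema2 → Schema1 holds and the join is lossless.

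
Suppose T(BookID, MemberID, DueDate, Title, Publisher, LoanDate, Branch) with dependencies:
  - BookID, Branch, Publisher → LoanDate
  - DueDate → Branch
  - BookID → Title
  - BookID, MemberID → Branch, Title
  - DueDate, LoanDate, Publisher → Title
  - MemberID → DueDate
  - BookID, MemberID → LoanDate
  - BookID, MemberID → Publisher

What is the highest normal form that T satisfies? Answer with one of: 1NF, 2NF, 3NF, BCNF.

Candidate key: {BookID, MemberID}. Prime attributes: {BookID, MemberID}.
BookID, Branch, Publisher → LoanDate breaks BCNF: {BookID, Branch, Publisher}⁺ = {BookID, Branch, LoanDate, Publisher, Title}, so {BookID, Branch, Publisher} is not a superkey.
BookID, Branch, Publisher → LoanDate determines the non-prime attribute {LoanDate} from a non-superkey — 3NF is violated.
{BookID} is a proper subset of the key {BookID, MemberID}, and {BookID}⁺ contains the non-prime attribute {Title} — a partial dependency, so 2NF is violated.

1NF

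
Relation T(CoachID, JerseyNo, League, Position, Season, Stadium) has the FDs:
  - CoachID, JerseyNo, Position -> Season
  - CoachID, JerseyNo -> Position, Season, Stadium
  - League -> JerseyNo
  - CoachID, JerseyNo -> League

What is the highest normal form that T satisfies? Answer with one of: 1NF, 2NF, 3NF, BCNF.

3NF

Candidate keys: {CoachID, JerseyNo}, {CoachID, League}. Prime attributes: {CoachID, JerseyNo, League}.
For League -> JerseyNo we have {League}⁺ = {JerseyNo, League}; {League} is not a superkey, so BCNF fails.
Since {JerseyNo} ⊆ prime attributes and every other non-superkey FD also has a prime right side, the schema is in 3NF.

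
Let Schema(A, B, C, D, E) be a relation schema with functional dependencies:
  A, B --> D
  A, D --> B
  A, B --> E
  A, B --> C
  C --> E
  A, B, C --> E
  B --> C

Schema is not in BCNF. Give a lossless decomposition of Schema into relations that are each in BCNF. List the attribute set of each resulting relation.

{A, B, D}; {B, C}; {C, E}

Candidate keys of the original relation: {A, B}, {A, D}.
{A, B, C, D, E}: {C} determines {C, E} here but is not a superkey — split on C --> E, giving {C, E} and {A, B, C, D}.
{C, E}: every determinant is a superkey — BCNF.
{A, B, C, D}: {B} determines {B, C} here but is not a superkey — split on B --> C, giving {B, C} and {A, B, D}.
{B, C}: every determinant is a superkey — BCNF.
{A, B, D}: every determinant is a superkey — BCNF.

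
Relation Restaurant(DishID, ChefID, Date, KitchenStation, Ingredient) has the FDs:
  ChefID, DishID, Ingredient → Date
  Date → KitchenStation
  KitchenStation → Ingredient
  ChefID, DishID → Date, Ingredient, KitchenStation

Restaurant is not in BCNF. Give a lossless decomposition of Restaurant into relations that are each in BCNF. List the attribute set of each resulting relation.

{ChefID, Date, DishID}; {Date, KitchenStation}; {Ingredient, KitchenStation}

Candidate key of the original relation: {ChefID, DishID}.
{ChefID, Date, DishID, Ingredient, KitchenStation}: {Date} determines {Date, Ingredient, KitchenStation} here but is not a superkey — split on Date → Ingredient, KitchenStation, giving {Date, Ingredient, KitchenStation} and {ChefID, Date, DishID}.
{Date, Ingredient, KitchenStation}: {KitchenStation} determines {Ingredient, KitchenStation} here but is not a superkey — split on KitchenStation → Ingredient, giving {Ingredient, KitchenStation} and {Date, KitchenStation}.
{Ingredient, KitchenStation} is in BCNF.
{Date, KitchenStation} is in BCNF.
{ChefID, Date, DishID} is in BCNF.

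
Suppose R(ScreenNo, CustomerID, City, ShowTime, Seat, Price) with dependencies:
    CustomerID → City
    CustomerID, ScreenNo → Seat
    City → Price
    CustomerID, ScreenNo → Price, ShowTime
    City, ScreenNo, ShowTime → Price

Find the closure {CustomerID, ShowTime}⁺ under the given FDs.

Start with {CustomerID, ShowTime}.
CustomerID → City applies; add {City} → now {City, CustomerID, ShowTime}.
City → Price applies; add {Price} → now {City, CustomerID, Price, ShowTime}.
No further FD applies.

{City, CustomerID, Price, ShowTime}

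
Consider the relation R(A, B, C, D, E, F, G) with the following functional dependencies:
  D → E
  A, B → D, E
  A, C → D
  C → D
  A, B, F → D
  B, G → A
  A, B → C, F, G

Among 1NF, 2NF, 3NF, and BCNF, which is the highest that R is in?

Candidate keys: {A, B}, {B, G}. Prime attributes: {A, B, G}.
D → E breaks BCNF: {D}⁺ = {D, E}, so {D} is not a superkey.
D → E has non-prime {E} on the right and a non-superkey on the left, so 3NF fails.
Checking every proper subset of each key, none determines a non-prime attribute — 2NF is satisfied.

2NF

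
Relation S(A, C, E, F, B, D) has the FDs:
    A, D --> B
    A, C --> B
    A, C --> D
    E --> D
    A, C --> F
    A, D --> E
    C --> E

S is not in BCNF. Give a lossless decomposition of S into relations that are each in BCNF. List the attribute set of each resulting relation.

{A, B, E}; {A, C, F}; {C, D}; {D, E}

Candidate key of the original relation: {A, C}.
In {A, B, C, D, E, F}, {A, D} is not a superkey ({A, D}⁺ restricted to this set is {A, B, D, E}), so split on A, D --> B, E into {A, B, D, E} and {A, C, D, F}.
In {A, B, D, E}, {E} is not a superkey ({E}⁺ restricted to this set is {D, E}), so split on E --> D into {D, E} and {A, B, E}.
{D, E} is in BCNF.
{A, B, E} is in BCNF.
In {A, C, D, F}, {C} is not a superkey ({C}⁺ restricted to this set is {C, D}), so split on C --> D into {C, D} and {A, C, F}.
{C, D} is in BCNF.
{A, C, F} is in BCNF.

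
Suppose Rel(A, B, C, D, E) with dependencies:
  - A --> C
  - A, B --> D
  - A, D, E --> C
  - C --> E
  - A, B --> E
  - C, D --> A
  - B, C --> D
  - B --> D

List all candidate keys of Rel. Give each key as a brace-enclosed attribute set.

{A, B}, {B, C}

No FD produces {B}, so it must be in every candidate key.
{A, B} is a candidate key since {A, B}⁺ = {A, B, C, D, E} covers every attribute.
{B, C} is a candidate key since {B, C}⁺ = {A, B, C, D, E} covers every attribute.
These are minimal and exhaustive — every other superkey contains one of them.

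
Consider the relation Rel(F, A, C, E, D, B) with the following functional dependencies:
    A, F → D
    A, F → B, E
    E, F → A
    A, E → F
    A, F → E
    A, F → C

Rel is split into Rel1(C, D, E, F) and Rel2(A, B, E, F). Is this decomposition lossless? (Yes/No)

Rel1 ∩ Rel2 = {E, F}; its closure under F is {A, B, C, D, E, F}.
Since Rel1 ⊆ {A, B, C, D, E, F}, the intersection is a superkey of Rel1; the decomposition is lossless.

Yes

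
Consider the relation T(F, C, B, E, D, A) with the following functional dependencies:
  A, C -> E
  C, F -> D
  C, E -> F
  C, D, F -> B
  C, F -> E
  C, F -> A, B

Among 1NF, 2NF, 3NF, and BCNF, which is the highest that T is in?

Candidate keys: {A, C}, {C, E}, {C, F}. Prime attributes: {A, C, E, F}.
Each dependency's left side is a superkey — BCNF holds.

BCNF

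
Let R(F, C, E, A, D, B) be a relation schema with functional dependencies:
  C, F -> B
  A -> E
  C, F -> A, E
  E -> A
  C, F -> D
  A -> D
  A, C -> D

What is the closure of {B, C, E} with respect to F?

{A, B, C, D, E}

Start with {B, C, E}.
E -> A applies; add {A} → now {A, B, C, E}.
A -> D applies; add {D} → now {A, B, C, D, E}.
No further FD applies.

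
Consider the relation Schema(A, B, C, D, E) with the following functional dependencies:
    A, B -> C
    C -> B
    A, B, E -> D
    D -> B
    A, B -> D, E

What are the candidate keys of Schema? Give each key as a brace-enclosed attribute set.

No FD produces {A}, so it must be in every candidate key.
{A, B}⁺ = {A, B, C, D, E} — all of the relation — so {A, B} is a candidate key.
{A, C}⁺ = {A, B, C, D, E} — all of the relation — so {A, C} is a candidate key.
{A, D}⁺ = {A, B, C, D, E} — all of the relation — so {A, D} is a candidate key.
Any other superkey properly contains one of these, so there are no further candidate keys.

{A, B}, {A, C}, {A, D}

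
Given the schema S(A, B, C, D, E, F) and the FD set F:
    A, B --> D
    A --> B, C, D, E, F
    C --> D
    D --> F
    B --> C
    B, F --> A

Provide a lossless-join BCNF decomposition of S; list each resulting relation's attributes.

{A, B, C, E}; {C, D}; {D, F}

Candidate keys of the original relation: {A}, {B}.
{A, B, C, D, E, F}: {C} determines {C, D, F} here but is not a superkey — split on C --> D, F, giving {C, D, F} and {A, B, C, E}.
{C, D, F}: {D} determines {D, F} here but is not a superkey — split on D --> F, giving {D, F} and {C, D}.
{D, F}: every determinant is a superkey — BCNF.
{C, D}: every determinant is a superkey — BCNF.
{A, B, C, E}: every determinant is a superkey — BCNF.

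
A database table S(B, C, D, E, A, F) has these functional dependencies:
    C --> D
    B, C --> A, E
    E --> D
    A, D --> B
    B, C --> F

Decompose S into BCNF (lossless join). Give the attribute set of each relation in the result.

Candidate keys of the original relation: {A, C}, {B, C}.
In {A, B, C, D, E, F}, {C} is not a superkey ({C}⁺ restricted to this set is {C, D}), so split on C --> D into {C, D} and {A, B, C, E, F}.
{C, D} has no BCNF violation.
In {A, B, C, E, F}, {A, E} is not a superkey ({A, E}⁺ restricted to this set is {A, B, E}), so split on A, E --> B into {A, B, E} and {A, C, E, F}.
{A, B, E} has no BCNF violation.
{A, C, E, F} has no BCNF violation.

{A, B, E}; {A, C, E, F}; {C, D}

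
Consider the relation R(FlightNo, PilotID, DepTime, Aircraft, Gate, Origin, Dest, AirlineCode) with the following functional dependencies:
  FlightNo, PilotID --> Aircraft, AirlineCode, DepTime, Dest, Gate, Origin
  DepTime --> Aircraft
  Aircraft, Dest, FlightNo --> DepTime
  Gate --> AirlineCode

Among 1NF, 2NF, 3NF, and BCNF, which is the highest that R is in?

2NF

Candidate key: {FlightNo, PilotID}. Prime attributes: {FlightNo, PilotID}.
DepTime --> Aircraft breaks BCNF: {DepTime}⁺ = {Aircraft, DepTime}, so {DepTime} is not a superkey.
DepTime --> Aircraft has non-prime {Aircraft} on the right and a non-superkey on the left, so 3NF fails.
No proper subset of a key has a non-prime attribute in its closure, so there is no partial dependency; 2NF holds.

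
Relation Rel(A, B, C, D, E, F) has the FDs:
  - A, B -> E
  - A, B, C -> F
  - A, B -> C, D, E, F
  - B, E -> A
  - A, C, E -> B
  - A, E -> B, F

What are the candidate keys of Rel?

{A, B}⁺ = {A, B, C, D, E, F} — all of the relation — so {A, B} is a candidate key.
{A, E}⁺ = {A, B, C, D, E, F} — all of the relation — so {A, E} is a candidate key.
{B, E}⁺ = {A, B, C, D, E, F} — all of the relation — so {B, E} is a candidate key.
Any other superkey properly contains one of these, so there are no further candidate keys.

{A, B}, {A, E}, {B, E}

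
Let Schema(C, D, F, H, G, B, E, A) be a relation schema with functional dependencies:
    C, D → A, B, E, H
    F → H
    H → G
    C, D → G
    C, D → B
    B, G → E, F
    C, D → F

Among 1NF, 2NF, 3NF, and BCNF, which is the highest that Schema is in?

Candidate key: {C, D}. Prime attributes: {C, D}.
For F → H we have {F}⁺ = {F, G, H}; {F} is not a superkey, so BCNF fails.
F → H determines the non-prime attribute {H} from a non-superkey — 3NF is violated.
No non-prime attribute depends on a proper subset of any candidate key, so 2NF holds.

2NF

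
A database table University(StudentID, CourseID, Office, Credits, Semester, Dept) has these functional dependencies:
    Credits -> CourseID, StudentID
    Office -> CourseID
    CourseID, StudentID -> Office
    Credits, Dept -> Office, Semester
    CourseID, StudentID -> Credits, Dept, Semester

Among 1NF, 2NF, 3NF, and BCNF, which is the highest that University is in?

Candidate keys: {CourseID, StudentID}, {Credits}, {Office, StudentID}. Prime attributes: {CourseID, Credits, Office, StudentID}.
Office -> CourseID breaks BCNF: {Office}⁺ = {CourseID, Office}, so {Office} is not a superkey.
Since {CourseID} ⊆ prime attributes and every other non-superkey FD also has a prime right side, the schema is in 3NF.

3NF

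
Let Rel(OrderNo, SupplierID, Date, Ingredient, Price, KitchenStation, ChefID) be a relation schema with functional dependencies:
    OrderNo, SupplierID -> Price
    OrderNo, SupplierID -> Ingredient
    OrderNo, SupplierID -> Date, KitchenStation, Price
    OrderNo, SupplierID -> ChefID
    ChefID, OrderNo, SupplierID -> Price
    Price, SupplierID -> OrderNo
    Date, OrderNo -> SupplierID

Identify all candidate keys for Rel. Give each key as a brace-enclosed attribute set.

{Date, OrderNo}, {OrderNo, SupplierID}, {Price, SupplierID}

{Date, OrderNo}⁺ = {ChefID, Date, Ingredient, KitchenStation, OrderNo, Price, SupplierID}, which is every attribute, so {Date, OrderNo} is a candidate key.
{OrderNo, SupplierID}⁺ = {ChefID, Date, Ingredient, KitchenStation, OrderNo, Price, SupplierID}, which is every attribute, so {OrderNo, SupplierID} is a candidate key.
{Price, SupplierID}⁺ = {ChefID, Date, Ingredient, KitchenStation, OrderNo, Price, SupplierID}, which is every attribute, so {Price, SupplierID} is a candidate key.
These are minimal and exhaustive — every other superkey contains one of them.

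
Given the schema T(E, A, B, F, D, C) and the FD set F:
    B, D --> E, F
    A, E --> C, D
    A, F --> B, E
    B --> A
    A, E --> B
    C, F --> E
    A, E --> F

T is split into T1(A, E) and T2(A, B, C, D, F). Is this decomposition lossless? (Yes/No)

No

Common attributes: {A}; their closure is {A}.
The closure covers neither T1 nor T2 entirely; the join is not lossless.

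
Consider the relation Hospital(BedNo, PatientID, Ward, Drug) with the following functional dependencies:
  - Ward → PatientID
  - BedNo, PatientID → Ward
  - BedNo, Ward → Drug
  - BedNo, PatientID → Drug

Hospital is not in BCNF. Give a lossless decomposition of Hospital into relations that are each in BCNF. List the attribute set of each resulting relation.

{BedNo, Drug, Ward}; {PatientID, Ward}

Candidate keys of the original relation: {BedNo, PatientID}, {BedNo, Ward}.
In {BedNo, Drug, PatientID, Ward}, {Ward} is not a superkey ({Ward}⁺ restricted to this set is {PatientID, Ward}), so split on Ward → PatientID into {PatientID, Ward} and {BedNo, Drug, Ward}.
{PatientID, Ward}: every determinant is a superkey — BCNF.
{BedNo, Drug, Ward}: every determinant is a superkey — BCNF.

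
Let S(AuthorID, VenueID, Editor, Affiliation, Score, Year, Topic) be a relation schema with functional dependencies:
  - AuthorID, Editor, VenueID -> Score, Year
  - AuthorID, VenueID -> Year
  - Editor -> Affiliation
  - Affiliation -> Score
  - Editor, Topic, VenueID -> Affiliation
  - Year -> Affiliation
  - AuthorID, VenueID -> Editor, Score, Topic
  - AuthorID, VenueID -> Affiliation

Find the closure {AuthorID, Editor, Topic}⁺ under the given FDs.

{Affiliation, AuthorID, Editor, Score, Topic}

Start with {AuthorID, Editor, Topic}.
Editor -> Affiliation applies; add {Affiliation} → now {Affiliation, AuthorID, Editor, Topic}.
Affiliation -> Score applies; add {Score} → now {Affiliation, AuthorID, Editor, Score, Topic}.
No further FD applies.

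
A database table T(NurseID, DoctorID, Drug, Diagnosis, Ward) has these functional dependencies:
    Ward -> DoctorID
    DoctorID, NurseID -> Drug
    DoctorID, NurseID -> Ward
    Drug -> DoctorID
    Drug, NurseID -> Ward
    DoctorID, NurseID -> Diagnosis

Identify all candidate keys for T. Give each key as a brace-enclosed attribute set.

No FD produces {NurseID}, so it must be in every candidate key.
{DoctorID, NurseID} is a candidate key since {DoctorID, NurseID}⁺ = {Diagnosis, DoctorID, Drug, NurseID, Ward} covers every attribute.
{Drug, NurseID} is a candidate key since {Drug, NurseID}⁺ = {Diagnosis, DoctorID, Drug, NurseID, Ward} covers every attribute.
{NurseID, Ward} is a candidate key since {NurseID, Ward}⁺ = {Diagnosis, DoctorID, Drug, NurseID, Ward} covers every attribute.
No proper subset of any of these is a key, and no other minimal superkey exists.

{DoctorID, NurseID}, {Drug, NurseID}, {NurseID, Ward}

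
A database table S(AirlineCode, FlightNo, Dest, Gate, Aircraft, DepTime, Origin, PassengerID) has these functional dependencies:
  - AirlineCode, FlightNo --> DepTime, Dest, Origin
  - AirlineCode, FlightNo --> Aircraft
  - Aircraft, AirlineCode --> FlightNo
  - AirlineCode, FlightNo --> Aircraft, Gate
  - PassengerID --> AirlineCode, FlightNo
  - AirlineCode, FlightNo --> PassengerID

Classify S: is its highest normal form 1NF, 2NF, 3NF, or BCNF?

Candidate keys: {Aircraft, AirlineCode}, {AirlineCode, FlightNo}, {PassengerID}. Prime attributes: {Aircraft, AirlineCode, FlightNo, PassengerID}.
The left-hand side of every FD is a superkey, so BCNF is satisfied.

BCNF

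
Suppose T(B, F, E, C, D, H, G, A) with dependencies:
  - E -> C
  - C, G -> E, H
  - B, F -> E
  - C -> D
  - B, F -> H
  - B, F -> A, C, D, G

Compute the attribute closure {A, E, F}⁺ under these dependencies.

{A, C, D, E, F}

Start with {A, E, F}.
E -> C applies; add {C} → now {A, C, E, F}.
C -> D applies; add {D} → now {A, C, D, E, F}.
No further FD applies.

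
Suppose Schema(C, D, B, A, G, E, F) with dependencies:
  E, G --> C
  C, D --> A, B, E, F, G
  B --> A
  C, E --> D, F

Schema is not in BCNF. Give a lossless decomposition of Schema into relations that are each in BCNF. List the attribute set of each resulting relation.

{A, B}; {B, C, D, E, F, G}

Candidate keys of the original relation: {C, D}, {C, E}, {E, G}.
In {A, B, C, D, E, F, G}, {B} is not a superkey ({B}⁺ restricted to this set is {A, B}), so split on B --> A into {A, B} and {B, C, D, E, F, G}.
{A, B}: every determinant is a superkey — BCNF.
{B, C, D, E, F, G}: every determinant is a superkey — BCNF.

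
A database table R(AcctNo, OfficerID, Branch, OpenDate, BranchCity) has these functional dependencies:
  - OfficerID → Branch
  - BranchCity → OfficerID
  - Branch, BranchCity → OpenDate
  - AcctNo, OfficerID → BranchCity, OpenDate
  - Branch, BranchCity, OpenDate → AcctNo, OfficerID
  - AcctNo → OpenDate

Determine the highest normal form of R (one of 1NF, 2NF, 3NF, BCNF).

Candidate keys: {AcctNo, OfficerID}, {BranchCity}. Prime attributes: {AcctNo, BranchCity, OfficerID}.
For OfficerID → Branch we have {OfficerID}⁺ = {Branch, OfficerID}; {OfficerID} is not a superkey, so BCNF fails.
OfficerID → Branch has non-prime {Branch} on the right and a non-superkey on the left, so 3NF fails.
Since {AcctNo} ⊂ {AcctNo, OfficerID} and {AcctNo}⁺ ⊇ {OpenDate} with {OpenDate} non-prime, there is a partial dependency; 2NF fails.

1NF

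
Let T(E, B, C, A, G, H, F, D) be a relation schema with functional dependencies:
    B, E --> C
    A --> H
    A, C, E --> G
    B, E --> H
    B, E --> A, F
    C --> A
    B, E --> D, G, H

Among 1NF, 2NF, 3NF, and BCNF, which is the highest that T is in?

2NF

Candidate key: {B, E}. Prime attributes: {B, E}.
A --> H breaks BCNF: {A}⁺ = {A, H}, so {A} is not a superkey.
A --> H has non-prime {H} on the right and a non-superkey on the left, so 3NF fails.
No non-prime attribute depends on a proper subset of any candidate key, so 2NF holds.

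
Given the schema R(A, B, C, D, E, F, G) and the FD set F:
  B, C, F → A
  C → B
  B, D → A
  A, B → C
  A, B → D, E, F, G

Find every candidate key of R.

{A, B}, {A, C}, {B, D}, {C, D}, {C, F}

{A, B}⁺ = {A, B, C, D, E, F, G}, which is every attribute, so {A, B} is a candidate key.
{A, C}⁺ = {A, B, C, D, E, F, G}, which is every attribute, so {A, C} is a candidate key.
{B, D}⁺ = {A, B, C, D, E, F, G}, which is every attribute, so {B, D} is a candidate key.
{C, D}⁺ = {A, B, C, D, E, F, G}, which is every attribute, so {C, D} is a candidate key.
{C, F}⁺ = {A, B, C, D, E, F, G}, which is every attribute, so {C, F} is a candidate key.
Any other superkey properly contains one of these, so there are no further candidate keys.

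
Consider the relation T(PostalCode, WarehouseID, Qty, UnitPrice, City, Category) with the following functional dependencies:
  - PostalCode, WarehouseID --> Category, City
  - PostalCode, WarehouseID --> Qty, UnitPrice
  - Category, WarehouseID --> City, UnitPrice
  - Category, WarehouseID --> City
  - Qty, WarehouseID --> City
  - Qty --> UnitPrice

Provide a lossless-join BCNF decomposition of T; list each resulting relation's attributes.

Candidate key of the original relation: {PostalCode, WarehouseID}.
{Category, City, PostalCode, Qty, UnitPrice, WarehouseID}: {Category, WarehouseID} determines {Category, City, UnitPrice, WarehouseID} here but is not a superkey — split on Category, WarehouseID --> City, UnitPrice, giving {Category, City, UnitPrice, WarehouseID} and {Category, PostalCode, Qty, WarehouseID}.
{Category, City, UnitPrice, WarehouseID} has no BCNF violation.
{Category, PostalCode, Qty, WarehouseID} has no BCNF violation.

{Category, City, UnitPrice, WarehouseID}; {Category, PostalCode, Qty, WarehouseID}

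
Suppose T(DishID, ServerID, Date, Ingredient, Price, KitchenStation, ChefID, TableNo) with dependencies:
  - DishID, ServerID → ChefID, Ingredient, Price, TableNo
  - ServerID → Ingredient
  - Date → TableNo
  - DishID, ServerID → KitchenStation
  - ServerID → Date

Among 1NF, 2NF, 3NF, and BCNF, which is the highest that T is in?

Candidate key: {DishID, ServerID}. Prime attributes: {DishID, ServerID}.
ServerID → Ingredient: {ServerID}⁺ = {Date, Ingredient, ServerID, TableNo}, which is not all of the attributes, so the left side is not a superkey — BCNF is violated.
ServerID → Ingredient has non-prime {Ingredient} on the right and a non-superkey on the left, so 3NF fails.
The proper key subset {ServerID} of {DishID, ServerID} determines non-prime {Date, Ingredient, TableNo}, so the relation is not even in 2NF.

1NF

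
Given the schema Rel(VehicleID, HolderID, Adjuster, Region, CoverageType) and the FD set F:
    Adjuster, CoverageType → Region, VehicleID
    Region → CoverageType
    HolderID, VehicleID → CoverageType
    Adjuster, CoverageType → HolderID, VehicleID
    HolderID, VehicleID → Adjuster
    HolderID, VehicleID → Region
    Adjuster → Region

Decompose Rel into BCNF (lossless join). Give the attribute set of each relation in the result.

Candidate keys of the original relation: {Adjuster}, {HolderID, VehicleID}.
{Adjuster, CoverageType, HolderID, Region, VehicleID}: {Region} determines {CoverageType, Region} here but is not a superkey — split on Region → CoverageType, giving {CoverageType, Region} and {Adjuster, HolderID, Region, VehicleID}.
{CoverageType, Region} is in BCNF.
{Adjuster, HolderID, Region, VehicleID} is in BCNF.

{Adjuster, HolderID, Region, VehicleID}; {CoverageType, Region}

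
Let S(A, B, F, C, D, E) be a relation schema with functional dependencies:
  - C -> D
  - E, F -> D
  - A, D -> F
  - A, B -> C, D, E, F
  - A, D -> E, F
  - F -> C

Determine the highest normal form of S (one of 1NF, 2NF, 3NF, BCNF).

Candidate key: {A, B}. Prime attributes: {A, B}.
C -> D: {C}⁺ = {C, D}, which is not all of the attributes, so the left side is not a superkey — BCNF is violated.
C -> D determines the non-prime attribute {D} from a non-superkey — 3NF is violated.
No proper subset of a key has a non-prime attribute in its closure, so there is no partial dependency; 2NF holds.

2NF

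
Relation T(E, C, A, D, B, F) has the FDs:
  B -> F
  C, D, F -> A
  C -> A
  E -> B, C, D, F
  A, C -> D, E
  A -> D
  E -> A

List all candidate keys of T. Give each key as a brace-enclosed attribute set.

{C}, {E}

{C}⁺ = {A, B, C, D, E, F}, which is every attribute, so {C} is a candidate key.
{E}⁺ = {A, B, C, D, E, F}, which is every attribute, so {E} is a candidate key.
No proper subset of any of these is a key, and no other minimal superkey exists.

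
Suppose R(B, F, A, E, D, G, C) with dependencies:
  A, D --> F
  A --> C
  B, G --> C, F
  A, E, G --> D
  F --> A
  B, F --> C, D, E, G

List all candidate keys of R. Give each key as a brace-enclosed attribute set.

No FD produces {B}, so it must be in every candidate key.
{B, F}⁺ = {A, B, C, D, E, F, G}, which is every attribute, so {B, F} is a candidate key.
{B, G}⁺ = {A, B, C, D, E, F, G}, which is every attribute, so {B, G} is a candidate key.
{A, B, D}⁺ = {A, B, C, D, E, F, G}, which is every attribute, so {A, B, D} is a candidate key.
No proper subset of any of these is a key, and no other minimal superkey exists.

{A, B, D}, {B, F}, {B, G}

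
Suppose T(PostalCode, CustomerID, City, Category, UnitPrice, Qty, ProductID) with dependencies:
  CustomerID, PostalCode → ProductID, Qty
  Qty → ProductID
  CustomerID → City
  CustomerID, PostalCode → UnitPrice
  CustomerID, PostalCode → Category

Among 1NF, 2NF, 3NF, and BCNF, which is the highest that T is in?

1NF

Candidate key: {CustomerID, PostalCode}. Prime attributes: {CustomerID, PostalCode}.
Qty → ProductID breaks BCNF: {Qty}⁺ = {ProductID, Qty}, so {Qty} is not a superkey.
Qty → ProductID determines the non-prime attribute {ProductID} from a non-superkey — 3NF is violated.
{CustomerID} is a proper subset of the key {CustomerID, PostalCode}, and {CustomerID}⁺ contains the non-prime attribute {City} — a partial dependency, so 2NF is violated.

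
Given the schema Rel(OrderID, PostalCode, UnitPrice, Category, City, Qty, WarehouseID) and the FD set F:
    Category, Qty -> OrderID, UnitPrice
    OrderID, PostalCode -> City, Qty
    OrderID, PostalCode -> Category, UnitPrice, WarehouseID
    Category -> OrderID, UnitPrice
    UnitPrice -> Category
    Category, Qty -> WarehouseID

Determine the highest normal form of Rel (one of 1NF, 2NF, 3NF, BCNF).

2NF

Candidate keys: {Category, PostalCode}, {OrderID, PostalCode}, {PostalCode, UnitPrice}. Prime attributes: {Category, OrderID, PostalCode, UnitPrice}.
Category, Qty -> OrderID, UnitPrice breaks BCNF: {Category, Qty}⁺ = {Category, OrderID, Qty, UnitPrice, WarehouseID}, so {Category, Qty} is not a superkey.
Category, Qty -> WarehouseID has non-prime {WarehouseID} on the right and a non-superkey on the left, so 3NF fails.
Checking every proper subset of each key, none determines a non-prime attribute — 2NF is satisfied.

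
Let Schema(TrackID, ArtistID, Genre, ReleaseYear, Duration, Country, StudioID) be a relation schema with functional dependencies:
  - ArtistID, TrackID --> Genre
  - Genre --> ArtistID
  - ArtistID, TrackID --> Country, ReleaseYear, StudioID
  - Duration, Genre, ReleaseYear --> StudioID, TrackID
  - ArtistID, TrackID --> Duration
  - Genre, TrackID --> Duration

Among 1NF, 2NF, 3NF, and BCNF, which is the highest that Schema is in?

3NF

Candidate keys: {ArtistID, TrackID}, {Duration, Genre, ReleaseYear}, {Genre, TrackID}. Prime attributes: {ArtistID, Duration, Genre, ReleaseYear, TrackID}.
For Genre --> ArtistID we have {Genre}⁺ = {ArtistID, Genre}; {Genre} is not a superkey, so BCNF fails.
Since {ArtistID} ⊆ prime attributes and every other non-superkey FD also has a prime right side, the schema is in 3NF.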